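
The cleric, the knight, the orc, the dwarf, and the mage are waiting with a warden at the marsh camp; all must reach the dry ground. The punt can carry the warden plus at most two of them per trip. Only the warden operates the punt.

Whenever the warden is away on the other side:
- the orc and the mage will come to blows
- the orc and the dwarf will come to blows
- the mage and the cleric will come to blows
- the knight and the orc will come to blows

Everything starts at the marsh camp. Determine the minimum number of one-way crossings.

5

Counting alone: the warden can take at most 2 across per trip to the dry ground, so moving all 5 needs at least 3 loaded trips out, with a return between consecutive ones — at least 5 crossings.
The plan below uses exactly 5 crossings, so it is optimal:
1. Warden goes to the dry ground with the cleric and the orc.  [the marsh camp: the dwarf, the knight, the mage | the dry ground: the cleric, the orc]
2. Warden goes back to the marsh camp alone.  [the marsh camp: the dwarf, the knight, the mage | the dry ground: the cleric, the orc]
3. Warden goes to the dry ground with the dwarf and the knight.  [the marsh camp: the mage | the dry ground: the cleric, the dwarf, the knight, the orc]
4. Warden goes back to the marsh camp with the orc.  [the marsh camp: the mage, the orc | the dry ground: the cleric, the dwarf, the knight]
5. Warden goes to the dry ground with the mage and the orc.  [the marsh camp: — | the dry ground: the cleric, the dwarf, the knight, the mage, the orc]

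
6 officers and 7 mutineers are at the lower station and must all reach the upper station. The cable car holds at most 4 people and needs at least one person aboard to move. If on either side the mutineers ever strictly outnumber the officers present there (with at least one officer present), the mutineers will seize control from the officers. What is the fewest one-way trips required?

impossible

The mutineers already outnumber the officers at the lower station before anyone moves, so the starting position itself is disallowed.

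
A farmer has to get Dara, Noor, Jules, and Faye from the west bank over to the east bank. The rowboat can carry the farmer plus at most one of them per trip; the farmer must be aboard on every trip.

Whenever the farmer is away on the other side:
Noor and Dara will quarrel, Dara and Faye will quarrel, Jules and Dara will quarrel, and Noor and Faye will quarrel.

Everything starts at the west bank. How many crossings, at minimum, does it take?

impossible

Whatever the first load, the items left behind include a forbidden pair without the farmer. No opening move is safe, so no plan exists.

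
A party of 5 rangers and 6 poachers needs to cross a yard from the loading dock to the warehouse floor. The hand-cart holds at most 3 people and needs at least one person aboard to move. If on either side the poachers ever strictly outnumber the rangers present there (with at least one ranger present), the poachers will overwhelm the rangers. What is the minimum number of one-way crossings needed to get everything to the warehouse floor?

impossible

The poachers already outnumber the rangers at the loading dock before anyone moves, so the starting position itself is disallowed.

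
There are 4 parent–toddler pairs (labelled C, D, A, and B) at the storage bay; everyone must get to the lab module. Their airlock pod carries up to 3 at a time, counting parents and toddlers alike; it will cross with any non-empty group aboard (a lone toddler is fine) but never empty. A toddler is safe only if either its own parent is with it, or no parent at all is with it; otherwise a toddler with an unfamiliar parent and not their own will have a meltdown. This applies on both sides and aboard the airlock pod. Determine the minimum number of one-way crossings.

Counting alone: each trip to the lab module takes at most 3 across and each return brings at least 1 back, so after t trips out (and t−1 returns) at most 3t − (t−1) of the 8 are across; that first reaches 8 at t = 4, so at least 7 crossings are needed.
The safety rule pushes this higher. Following every safe sequence of crossings, the most of the 8 that can be at the lab module as the airlock pod arrives there on crossing 7 is 7 — never all 8.
So no plan with fewer than 9 crossings exists, and this one achieves 9:
1. parent C and toddler C cross → the lab module.
2. parent C crosses ← the storage bay.
3. parent C, parent D, and toddler D cross → the lab module.
4. parent C and toddler C cross ← the storage bay.
5. parent A, parent B, and parent C cross → the lab module.
6. toddler D crosses ← the storage bay.
7. toddler C and toddler D cross → the lab module.
8. toddler C crosses ← the storage bay.
9. toddler A, toddler B, and toddler C cross → the lab module.

9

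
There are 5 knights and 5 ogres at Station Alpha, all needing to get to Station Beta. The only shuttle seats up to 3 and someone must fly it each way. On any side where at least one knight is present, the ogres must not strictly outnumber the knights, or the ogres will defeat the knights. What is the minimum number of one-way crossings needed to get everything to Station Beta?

11

Counting alone: each trip to Station Beta takes at most 3 across and each return brings at least 1 back, so after t trips out (and t−1 returns) at most 3t − (t−1) of the 10 are across; that first reaches 10 at t = 5, so at least 9 crossings are needed.
The safety rule pushes this higher. Following every safe sequence of crossings, the most of the 10 that can be at Station Beta as the shuttle arrives there on crossing 9 is 9 — never all 10.
So no plan with fewer than 11 crossings exists, and this one achieves 11:
1. 2 ogres → Station Beta.  (Station Alpha: 5K 3O; Station Beta: 0K 2O)
2. 1 ogre ← Station Alpha.  (Station Alpha: 5K 4O; Station Beta: 0K 1O)
3. 3 ogres → Station Beta.  (Station Alpha: 5K 1O; Station Beta: 0K 4O)
4. 1 ogre ← Station Alpha.  (Station Alpha: 5K 2O; Station Beta: 0K 3O)
5. 3 knights → Station Beta.  (Station Alpha: 2K 2O; Station Beta: 3K 3O)
6. 1 knight and 1 ogre ← Station Alpha.  (Station Alpha: 3K 3O; Station Beta: 2K 2O)
7. 3 knights → Station Beta.  (Station Alpha: 0K 3O; Station Beta: 5K 2O)
8. 1 ogre ← Station Alpha.  (Station Alpha: 0K 4O; Station Beta: 5K 1O)
9. 2 ogres → Station Beta.  (Station Alpha: 0K 2O; Station Beta: 5K 3O)
10. 1 ogre ← Station Alpha.  (Station Alpha: 0K 3O; Station Beta: 5K 2O)
11. 3 ogres → Station Beta.  (Station Alpha: 0K 0O; Station Beta: 5K 5O)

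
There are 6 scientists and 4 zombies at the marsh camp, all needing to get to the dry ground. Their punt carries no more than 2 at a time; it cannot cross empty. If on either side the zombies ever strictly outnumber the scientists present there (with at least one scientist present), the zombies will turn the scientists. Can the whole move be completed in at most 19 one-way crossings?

Yes

Yes — this plan uses 17 crossings (≤ 19):
1. 2 zombies → the dry ground.  (the marsh camp: 6S 2Z; the dry ground: 0S 2Z)
2. 1 zombie ← the marsh camp.  (the marsh camp: 6S 3Z; the dry ground: 0S 1Z)
3. 2 zombies → the dry ground.  (the marsh camp: 6S 1Z; the dry ground: 0S 3Z)
4. 1 zombie ← the marsh camp.  (the marsh camp: 6S 2Z; the dry ground: 0S 2Z)
5. 2 scientists → the dry ground.  (the marsh camp: 4S 2Z; the dry ground: 2S 2Z)
6. 1 zombie ← the marsh camp.  (the marsh camp: 4S 3Z; the dry ground: 2S 1Z)
7. 1 scientist and 1 zombie → the dry ground.  (the marsh camp: 3S 2Z; the dry ground: 3S 2Z)
8. 1 zombie ← the marsh camp.  (the marsh camp: 3S 3Z; the dry ground: 3S 1Z)
9. 2 zombies → the dry ground.  (the marsh camp: 3S 1Z; the dry ground: 3S 3Z)
10. 1 zombie ← the marsh camp.  (the marsh camp: 3S 2Z; the dry ground: 3S 2Z)
11. 1 scientist and 1 zombie → the dry ground.  (the marsh camp: 2S 1Z; the dry ground: 4S 3Z)
12. 1 zombie ← the marsh camp.  (the marsh camp: 2S 2Z; the dry ground: 4S 2Z)
13. 2 zombies → the dry ground.  (the marsh camp: 2S 0Z; the dry ground: 4S 4Z)
14. 1 zombie ← the marsh camp.  (the marsh camp: 2S 1Z; the dry ground: 4S 3Z)
15. 1 scientist and 1 zombie → the dry ground.  (the marsh camp: 1S 0Z; the dry ground: 5S 4Z)
16. 1 zombie ← the marsh camp.  (the marsh camp: 1S 1Z; the dry ground: 5S 3Z)
17. 1 scientist and 1 zombie → the dry ground.  (the marsh camp: 0S 0Z; the dry ground: 6S 4Z)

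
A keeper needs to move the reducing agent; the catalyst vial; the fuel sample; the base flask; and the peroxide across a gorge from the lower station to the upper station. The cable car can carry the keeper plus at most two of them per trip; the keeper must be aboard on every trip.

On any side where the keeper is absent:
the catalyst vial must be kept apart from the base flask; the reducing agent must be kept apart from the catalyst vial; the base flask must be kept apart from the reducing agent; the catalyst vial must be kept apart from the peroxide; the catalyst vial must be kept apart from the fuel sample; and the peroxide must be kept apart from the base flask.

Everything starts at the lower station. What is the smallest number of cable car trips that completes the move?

7

Counting alone: the keeper can take at most 2 across per trip to the upper station, so moving all 5 needs at least 3 loaded trips out, with a return between consecutive ones — at least 5 crossings.
The safety rule pushes this higher. Following every safe sequence of crossings, the most of the 5 that can be at the upper station as the cable car arrives there on crossing 5 is 4 — never all 5.
So no plan with fewer than 7 crossings exists, and this one achieves 7:
1. Keeper goes to the upper station with the base flask and the catalyst vial.
2. Keeper goes back to the lower station with the catalyst vial.
3. Keeper goes to the upper station with the catalyst vial and the fuel sample.
4. Keeper goes back to the lower station with the catalyst vial.
5. Keeper goes to the upper station with the peroxide and the reducing agent.
6. Keeper goes back to the lower station with the base flask.
7. Keeper goes to the upper station with the base flask and the catalyst vial.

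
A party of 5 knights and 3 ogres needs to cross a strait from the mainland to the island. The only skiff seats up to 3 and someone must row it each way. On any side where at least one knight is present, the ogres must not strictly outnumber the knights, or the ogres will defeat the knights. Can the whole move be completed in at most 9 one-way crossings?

Yes — this plan uses 7 crossings (≤ 9):
1. 2 ogres → the island.  (the mainland: 5K 1O; the island: 0K 2O)
2. 1 ogre ← the mainland.  (the mainland: 5K 2O; the island: 0K 1O)
3. 2 knights and 1 ogre → the island.  (the mainland: 3K 1O; the island: 2K 2O)
4. 1 ogre ← the mainland.  (the mainland: 3K 2O; the island: 2K 1O)
5. 1 knight and 2 ogres → the island.  (the mainland: 2K 0O; the island: 3K 3O)
6. 1 ogre ← the mainland.  (the mainland: 2K 1O; the island: 3K 2O)
7. 2 knights and 1 ogre → the island.  (the mainland: 0K 0O; the island: 5K 3O)

Yes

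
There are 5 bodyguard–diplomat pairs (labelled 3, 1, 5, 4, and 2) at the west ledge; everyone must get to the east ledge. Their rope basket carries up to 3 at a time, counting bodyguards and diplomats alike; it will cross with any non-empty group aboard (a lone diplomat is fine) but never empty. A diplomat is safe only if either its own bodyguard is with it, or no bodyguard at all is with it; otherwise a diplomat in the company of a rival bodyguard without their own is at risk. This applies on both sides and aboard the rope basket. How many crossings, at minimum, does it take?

Counting alone: each trip to the east ledge takes at most 3 across and each return brings at least 1 back, so after t trips out (and t−1 returns) at most 3t − (t−1) of the 10 are across; that first reaches 10 at t = 5, so at least 9 crossings are needed.
The safety rule pushes this higher. Following every safe sequence of crossings, the most of the 10 that can be at the east ledge as the rope basket arrives there on crossing 9 is 9 — never all 10.
So no plan with fewer than 11 crossings exists, and this one achieves 11:
1. bodyguard 3 and diplomat 3 cross → the east ledge.
2. bodyguard 3 crosses ← the west ledge.
3. diplomat 1, diplomat 4, and diplomat 5 cross → the east ledge.
4. diplomat 3 crosses ← the west ledge.
5. bodyguard 1, bodyguard 4, and bodyguard 5 cross → the east ledge.
6. bodyguard 1 and diplomat 1 cross ← the west ledge.
7. bodyguard 1, bodyguard 2, and bodyguard 3 cross → the east ledge.
8. diplomat 5 crosses ← the west ledge.
9. diplomat 1 and diplomat 3 cross → the east ledge.
10. diplomat 3 crosses ← the west ledge.
11. diplomat 2, diplomat 3, and diplomat 5 cross → the east ledge.

11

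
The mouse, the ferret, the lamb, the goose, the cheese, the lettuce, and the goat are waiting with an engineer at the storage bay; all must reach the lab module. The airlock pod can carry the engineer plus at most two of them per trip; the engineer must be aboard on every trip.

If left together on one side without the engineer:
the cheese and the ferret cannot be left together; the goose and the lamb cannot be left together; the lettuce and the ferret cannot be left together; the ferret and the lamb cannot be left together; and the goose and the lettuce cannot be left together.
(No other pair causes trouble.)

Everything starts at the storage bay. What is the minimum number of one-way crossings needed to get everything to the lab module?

9

Counting alone: the engineer can take at most 2 across per trip to the lab module, so moving all 7 needs at least 4 loaded trips out, with a return between consecutive ones — at least 7 crossings.
The safety rule pushes this higher. Following every safe sequence of crossings, the most of the 7 that can be at the lab module as the airlock pod arrives there on crossing 7 is 6 — never all 7.
So no plan with fewer than 9 crossings exists, and this one achieves 9:
1. Engineer goes to the lab module with the ferret and the goose.  [the storage bay: the cheese, the goat, the lamb, the lettuce, the mouse | the lab module: the ferret, the goose]
2. Engineer goes back to the storage bay alone.  [the storage bay: the cheese, the goat, the lamb, the lettuce, the mouse | the lab module: the ferret, the goose]
3. Engineer goes to the lab module with the mouse.  [the storage bay: the cheese, the goat, the lamb, the lettuce | the lab module: the ferret, the goose, the mouse]
4. Engineer goes back to the storage bay alone.  [the storage bay: the cheese, the goat, the lamb, the lettuce | the lab module: the ferret, the goose, the mouse]
5. Engineer goes to the lab module with the cheese and the lamb.  [the storage bay: the goat, the lettuce | the lab module: the cheese, the ferret, the goose, the lamb, the mouse]
6. Engineer goes back to the storage bay with the ferret and the goose.  [the storage bay: the ferret, the goat, the goose, the lettuce | the lab module: the cheese, the lamb, the mouse]
7. Engineer goes to the lab module with the goat and the lettuce.  [the storage bay: the ferret, the goose | the lab module: the cheese, the goat, the lamb, the lettuce, the mouse]
8. Engineer goes back to the storage bay alone.  [the storage bay: the ferret, the goose | the lab module: the cheese, the goat, the lamb, the lettuce, the mouse]
9. Engineer goes to the lab module with the ferret and the goose.  [the storage bay: — | the lab module: the cheese, the ferret, the goat, the goose, the lamb, the lettuce, the mouse]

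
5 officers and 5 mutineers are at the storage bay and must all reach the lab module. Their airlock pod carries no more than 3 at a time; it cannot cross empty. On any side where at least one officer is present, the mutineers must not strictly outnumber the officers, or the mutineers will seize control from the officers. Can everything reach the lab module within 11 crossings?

Yes

Yes — this plan uses 11 crossings (≤ 11):
1. 2 mutineers → the lab module.  (the storage bay: 5O 3M; the lab module: 0O 2M)
2. 1 mutineer ← the storage bay.  (the storage bay: 5O 4M; the lab module: 0O 1M)
3. 3 mutineers → the lab module.  (the storage bay: 5O 1M; the lab module: 0O 4M)
4. 1 mutineer ← the storage bay.  (the storage bay: 5O 2M; the lab module: 0O 3M)
5. 3 officers → the lab module.  (the storage bay: 2O 2M; the lab module: 3O 3M)
6. 1 officer and 1 mutineer ← the storage bay.  (the storage bay: 3O 3M; the lab module: 2O 2M)
7. 3 officers → the lab module.  (the storage bay: 0O 3M; the lab module: 5O 2M)
8. 1 mutineer ← the storage bay.  (the storage bay: 0O 4M; the lab module: 5O 1M)
9. 2 mutineers → the lab module.  (the storage bay: 0O 2M; the lab module: 5O 3M)
10. 1 mutineer ← the storage bay.  (the storage bay: 0O 3M; the lab module: 5O 2M)
11. 3 mutineers → the lab module.  (the storage bay: 0O 0M; the lab module: 5O 5M)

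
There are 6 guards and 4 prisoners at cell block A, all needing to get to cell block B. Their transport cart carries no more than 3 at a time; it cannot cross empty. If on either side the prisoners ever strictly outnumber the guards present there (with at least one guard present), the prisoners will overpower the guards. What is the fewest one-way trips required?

9

Counting alone: each trip to cell block B takes at most 3 across and each return brings at least 1 back, so after t trips out (and t−1 returns) at most 3t − (t−1) of the 10 are across; that first reaches 10 at t = 5, so at least 9 crossings are needed.
The plan below uses exactly 9 crossings, so it is optimal:
1. 2 prisoners → cell block B.  (cell block A: 6G 2P; cell block B: 0G 2P)
2. 1 prisoner ← cell block A.  (cell block A: 6G 3P; cell block B: 0G 1P)
3. 3 prisoners → cell block B.  (cell block A: 6G 0P; cell block B: 0G 4P)
4. 1 prisoner ← cell block A.  (cell block A: 6G 1P; cell block B: 0G 3P)
5. 3 guards → cell block B.  (cell block A: 3G 1P; cell block B: 3G 3P)
6. 1 prisoner ← cell block A.  (cell block A: 3G 2P; cell block B: 3G 2P)
7. 1 guard and 2 prisoners → cell block B.  (cell block A: 2G 0P; cell block B: 4G 4P)
8. 1 prisoner ← cell block A.  (cell block A: 2G 1P; cell block B: 4G 3P)
9. 2 guards and 1 prisoner → cell block B.  (cell block A: 0G 0P; cell block B: 6G 4P)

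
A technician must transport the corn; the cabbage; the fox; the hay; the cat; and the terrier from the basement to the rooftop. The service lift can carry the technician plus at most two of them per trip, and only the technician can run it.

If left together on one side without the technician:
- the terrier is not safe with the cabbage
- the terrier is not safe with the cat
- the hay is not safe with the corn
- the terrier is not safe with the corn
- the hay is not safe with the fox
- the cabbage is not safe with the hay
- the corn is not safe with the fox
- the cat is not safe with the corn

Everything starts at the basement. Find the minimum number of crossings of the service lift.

impossible

Whatever the first load, the items left behind include a forbidden pair without the technician. No opening move is safe, so no plan exists.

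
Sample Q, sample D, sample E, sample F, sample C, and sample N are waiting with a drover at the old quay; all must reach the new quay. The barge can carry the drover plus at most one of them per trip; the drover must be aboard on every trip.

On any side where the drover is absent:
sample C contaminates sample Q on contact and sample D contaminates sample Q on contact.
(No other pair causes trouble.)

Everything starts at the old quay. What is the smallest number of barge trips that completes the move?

13

Counting alone: the drover can take at most 1 across per trip to the new quay, so moving all 6 needs at least 6 loaded trips out, with a return between consecutive ones — at least 11 crossings.
The safety rule pushes this higher. Following every safe sequence of crossings, the most of the 6 that can be at the new quay as the barge arrives there on crossing 11 is 5 — never all 6.
So no plan with fewer than 13 crossings exists, and this one achieves 13:
1. Drover goes to the new quay with sample Q.
2. Drover goes back to the old quay alone.
3. Drover goes to the new quay with sample D.
4. Drover goes back to the old quay with sample Q.
5. Drover goes to the new quay with sample C.
6. Drover goes back to the old quay alone.
7. Drover goes to the new quay with sample E.
8. Drover goes back to the old quay alone.
9. Drover goes to the new quay with sample F.
10. Drover goes back to the old quay alone.
11. Drover goes to the new quay with sample N.
12. Drover goes back to the old quay alone.
13. Drover goes to the new quay with sample Q.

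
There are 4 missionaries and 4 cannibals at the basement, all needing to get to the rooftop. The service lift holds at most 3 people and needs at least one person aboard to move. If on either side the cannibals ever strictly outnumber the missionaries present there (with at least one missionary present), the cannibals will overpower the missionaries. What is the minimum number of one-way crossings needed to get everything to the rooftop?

Counting alone: each trip to the rooftop takes at most 3 across and each return brings at least 1 back, so after t trips out (and t−1 returns) at most 3t − (t−1) of the 8 are across; that first reaches 8 at t = 4, so at least 7 crossings are needed.
The safety rule pushes this higher. Following every safe sequence of crossings, the most of the 8 that can be at the rooftop as the service lift arrives there on crossing 7 is 7 — never all 8.
So no plan with fewer than 9 crossings exists, and this one achieves 9:
1. 2 cannibals → the rooftop.  (the basement: 4M 2C; the rooftop: 0M 2C)
2. 1 cannibal ← the basement.  (the basement: 4M 3C; the rooftop: 0M 1C)
3. 3 cannibals → the rooftop.  (the basement: 4M 0C; the rooftop: 0M 4C)
4. 1 cannibal ← the basement.  (the basement: 4M 1C; the rooftop: 0M 3C)
5. 3 missionaries → the rooftop.  (the basement: 1M 1C; the rooftop: 3M 3C)
6. 1 missionary and 1 cannibal ← the basement.  (the basement: 2M 2C; the rooftop: 2M 2C)
7. 2 missionaries → the rooftop.  (the basement: 0M 2C; the rooftop: 4M 2C)
8. 1 cannibal ← the basement.  (the basement: 0M 3C; the rooftop: 4M 1C)
9. 3 cannibals → the rooftop.  (the basement: 0M 0C; the rooftop: 4M 4C)

9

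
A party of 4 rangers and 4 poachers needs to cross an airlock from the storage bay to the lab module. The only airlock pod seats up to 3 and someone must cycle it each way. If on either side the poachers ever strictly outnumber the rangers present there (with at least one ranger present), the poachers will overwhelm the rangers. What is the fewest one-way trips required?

Counting alone: each trip to the lab module takes at most 3 across and each return brings at least 1 back, so after t trips out (and t−1 returns) at most 3t − (t−1) of the 8 are across; that first reaches 8 at t = 4, so at least 7 crossings are needed.
The safety rule pushes this higher. Following every safe sequence of crossings, the most of the 8 that can be at the lab module as the airlock pod arrives there on crossing 7 is 7 — never all 8.
So no plan with fewer than 9 crossings exists, and this one achieves 9:
1. 2 poachers → the lab module.  (the storage bay: 4R 2P; the lab module: 0R 2P)
2. 1 poacher ← the storage bay.  (the storage bay: 4R 3P; the lab module: 0R 1P)
3. 3 poachers → the lab module.  (the storage bay: 4R 0P; the lab module: 0R 4P)
4. 1 poacher ← the storage bay.  (the storage bay: 4R 1P; the lab module: 0R 3P)
5. 3 rangers → the lab module.  (the storage bay: 1R 1P; the lab module: 3R 3P)
6. 1 ranger and 1 poacher ← the storage bay.  (the storage bay: 2R 2P; the lab module: 2R 2P)
7. 2 rangers → the lab module.  (the storage bay: 0R 2P; the lab module: 4R 2P)
8. 1 poacher ← the storage bay.  (the storage bay: 0R 3P; the lab module: 4R 1P)
9. 3 poachers → the lab module.  (the storage bay: 0R 0P; the lab module: 4R 4P)

9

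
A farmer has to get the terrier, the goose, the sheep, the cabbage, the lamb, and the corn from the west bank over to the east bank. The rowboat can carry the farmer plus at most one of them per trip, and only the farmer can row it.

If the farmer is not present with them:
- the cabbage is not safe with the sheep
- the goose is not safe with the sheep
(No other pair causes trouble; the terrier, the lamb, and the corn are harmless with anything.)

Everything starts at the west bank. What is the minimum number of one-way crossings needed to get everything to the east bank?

13

Counting alone: the farmer can take at most 1 across per trip to the east bank, so moving all 6 needs at least 6 loaded trips out, with a return between consecutive ones — at least 11 crossings.
The safety rule pushes this higher. Following every safe sequence of crossings, the most of the 6 that can be at the east bank as the rowboat arrives there on crossing 11 is 5 — never all 6.
So no plan with fewer than 13 crossings exists, and this one achieves 13:
1. Farmer goes to the east bank with the sheep.
2. Farmer goes back to the west bank alone.
3. Farmer goes to the east bank with the terrier.
4. Farmer goes back to the west bank alone.
5. Farmer goes to the east bank with the goose.
6. Farmer goes back to the west bank with the sheep.
7. Farmer goes to the east bank with the cabbage.
8. Farmer goes back to the west bank alone.
9. Farmer goes to the east bank with the lamb.
10. Farmer goes back to the west bank alone.
11. Farmer goes to the east bank with the corn.
12. Farmer goes back to the west bank alone.
13. Farmer goes to the east bank with the sheep.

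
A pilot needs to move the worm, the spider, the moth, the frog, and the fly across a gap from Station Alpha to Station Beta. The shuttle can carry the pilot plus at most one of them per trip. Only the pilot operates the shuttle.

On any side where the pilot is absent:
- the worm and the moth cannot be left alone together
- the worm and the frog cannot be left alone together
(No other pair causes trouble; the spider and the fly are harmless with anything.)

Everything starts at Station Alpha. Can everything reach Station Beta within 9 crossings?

Counting alone: the pilot can take at most 1 across per trip to Station Beta, so moving all 5 needs at least 5 loaded trips out, with a return between consecutive ones — at least 9 crossings.
The safety rule pushes this higher. Following every safe sequence of crossings, the most of the 5 that can be at Station Beta as the shuttle arrives there on crossing 9 is 4 — never all 5.
So the move cannot be finished within 9 crossings. (The shortest complete plan takes 11:)
1. Pilot goes to Station Beta with the worm.  [Station Alpha: the fly, the frog, the moth, the spider | Station Beta: the worm]
2. Pilot goes back to Station Alpha alone.  [Station Alpha: the fly, the frog, the moth, the spider | Station Beta: the worm]
3. Pilot goes to Station Beta with the spider.  [Station Alpha: the fly, the frog, the moth | Station Beta: the spider, the worm]
4. Pilot goes back to Station Alpha alone.  [Station Alpha: the fly, the frog, the moth | Station Beta: the spider, the worm]
5. Pilot goes to Station Beta with the moth.  [Station Alpha: the fly, the frog | Station Beta: the moth, the spider, the worm]
6. Pilot goes back to Station Alpha with the worm.  [Station Alpha: the fly, the frog, the worm | Station Beta: the moth, the spider]
7. Pilot goes to Station Beta with the frog.  [Station Alpha: the fly, the worm | Station Beta: the frog, the moth, the spider]
8. Pilot goes back to Station Alpha alone.  [Station Alpha: the fly, the worm | Station Beta: the frog, the moth, the spider]
9. Pilot goes to Station Beta with the fly.  [Station Alpha: the worm | Station Beta: the fly, the frog, the moth, the spider]
10. Pilot goes back to Station Alpha alone.  [Station Alpha: the worm | Station Beta: the fly, the frog, the moth, the spider]
11. Pilot goes to Station Beta with the worm.  [Station Alpha: — | Station Beta: the fly, the frog, the moth, the spider, the worm]

No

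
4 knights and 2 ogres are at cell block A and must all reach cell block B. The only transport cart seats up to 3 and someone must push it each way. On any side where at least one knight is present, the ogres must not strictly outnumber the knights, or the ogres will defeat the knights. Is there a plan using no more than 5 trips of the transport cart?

Yes

Yes — this plan uses 5 crossings (≤ 5):
1. 2 ogres → cell block B.  (cell block A: 4K 0O; cell block B: 0K 2O)
2. 1 ogre ← cell block A.  (cell block A: 4K 1O; cell block B: 0K 1O)
3. 2 knights and 1 ogre → cell block B.  (cell block A: 2K 0O; cell block B: 2K 2O)
4. 1 ogre ← cell block A.  (cell block A: 2K 1O; cell block B: 2K 1O)
5. 2 knights and 1 ogre → cell block B.  (cell block A: 0K 0O; cell block B: 4K 2O)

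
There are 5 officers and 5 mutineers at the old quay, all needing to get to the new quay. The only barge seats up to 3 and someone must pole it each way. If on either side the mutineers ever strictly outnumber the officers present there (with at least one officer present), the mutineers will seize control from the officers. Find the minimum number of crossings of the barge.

Counting alone: each trip to the new quay takes at most 3 across and each return brings at least 1 back, so after t trips out (and t−1 returns) at most 3t − (t−1) of the 10 are across; that first reaches 10 at t = 5, so at least 9 crossings are needed.
The safety rule pushes this higher. Following every safe sequence of crossings, the most of the 10 that can be at the new quay as the barge arrives there on crossing 9 is 9 — never all 10.
So no plan with fewer than 11 crossings exists, and this one achieves 11:
1. 2 mutineers → the new quay.  (the old quay: 5O 3M; the new quay: 0O 2M)
2. 1 mutineer ← the old quay.  (the old quay: 5O 4M; the new quay: 0O 1M)
3. 3 mutineers → the new quay.  (the old quay: 5O 1M; the new quay: 0O 4M)
4. 1 mutineer ← the old quay.  (the old quay: 5O 2M; the new quay: 0O 3M)
5. 3 officers → the new quay.  (the old quay: 2O 2M; the new quay: 3O 3M)
6. 1 officer and 1 mutineer ← the old quay.  (the old quay: 3O 3M; the new quay: 2O 2M)
7. 3 officers → the new quay.  (the old quay: 0O 3M; the new quay: 5O 2M)
8. 1 mutineer ← the old quay.  (the old quay: 0O 4M; the new quay: 5O 1M)
9. 2 mutineers → the new quay.  (the old quay: 0O 2M; the new quay: 5O 3M)
10. 1 mutineer ← the old quay.  (the old quay: 0O 3M; the new quay: 5O 2M)
11. 3 mutineers → the new quay.  (the old quay: 0O 0M; the new quay: 5O 5M)

11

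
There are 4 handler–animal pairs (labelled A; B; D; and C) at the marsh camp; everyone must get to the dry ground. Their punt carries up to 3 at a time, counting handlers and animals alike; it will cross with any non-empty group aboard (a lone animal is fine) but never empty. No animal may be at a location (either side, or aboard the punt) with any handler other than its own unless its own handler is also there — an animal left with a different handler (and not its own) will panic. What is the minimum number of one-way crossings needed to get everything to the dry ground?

9

Counting alone: each trip to the dry ground takes at most 3 across and each return brings at least 1 back, so after t trips out (and t−1 returns) at most 3t − (t−1) of the 8 are across; that first reaches 8 at t = 4, so at least 7 crossings are needed.
The safety rule pushes this higher. Following every safe sequence of crossings, the most of the 8 that can be at the dry ground as the punt arrives there on crossing 7 is 7 — never all 8.
So no plan with fewer than 9 crossings exists, and this one achieves 9:
1. animal A and handler A cross → the dry ground.
2. handler A crosses ← the marsh camp.
3. animal B, handler A, and handler B cross → the dry ground.
4. animal A and handler A cross ← the marsh camp.
5. handler A, handler C, and handler D cross → the dry ground.
6. animal B crosses ← the marsh camp.
7. animal A and animal B cross → the dry ground.
8. animal A crosses ← the marsh camp.
9. animal A, animal C, and animal D cross → the dry ground.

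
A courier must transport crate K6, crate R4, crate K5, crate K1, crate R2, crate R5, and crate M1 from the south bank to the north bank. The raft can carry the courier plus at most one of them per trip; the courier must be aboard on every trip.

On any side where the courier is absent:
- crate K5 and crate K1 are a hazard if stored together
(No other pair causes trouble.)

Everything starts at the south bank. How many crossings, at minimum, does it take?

Counting alone: the courier can take at most 1 across per trip to the north bank, so moving all 7 needs at least 7 loaded trips out, with a return between consecutive ones — at least 13 crossings.
The plan below uses exactly 13 crossings, so it is optimal:
1. Courier goes to the north bank with crate K5.  [the south bank: crate K1, crate K6, crate M1, crate R2, crate R4, crate R5 | the north bank: crate K5]
2. Courier goes back to the south bank alone.  [the south bank: crate K1, crate K6, crate M1, crate R2, crate R4, crate R5 | the north bank: crate K5]
3. Courier goes to the north bank with crate K6.  [the south bank: crate K1, crate M1, crate R2, crate R4, crate R5 | the north bank: crate K5, crate K6]
4. Courier goes back to the south bank alone.  [the south bank: crate K1, crate M1, crate R2, crate R4, crate R5 | the north bank: crate K5, crate K6]
5. Courier goes to the north bank with crate R4.  [the south bank: crate K1, crate M1, crate R2, crate R5 | the north bank: crate K5, crate K6, crate R4]
6. Courier goes back to the south bank alone.  [the south bank: crate K1, crate M1, crate R2, crate R5 | the north bank: crate K5, crate K6, crate R4]
7. Courier goes to the north bank with crate R2.  [the south bank: crate K1, crate M1, crate R5 | the north bank: crate K5, crate K6, crate R2, crate R4]
8. Courier goes back to the south bank alone.  [the south bank: crate K1, crate M1, crate R5 | the north bank: crate K5, crate K6, crate R2, crate R4]
9. Courier goes to the north bank with crate R5.  [the south bank: crate K1, crate M1 | the north bank: crate K5, crate K6, crate R2, crate R4, crate R5]
10. Courier goes back to the south bank alone.  [the south bank: crate K1, crate M1 | the north bank: crate K5, crate K6, crate R2, crate R4, crate R5]
11. Courier goes to the north bank with crate M1.  [the south bank: crate K1 | the north bank: crate K5, crate K6, crate M1, crate R2, crate R4, crate R5]
12. Courier goes back to the south bank alone.  [the south bank: crate K1 | the north bank: crate K5, crate K6, crate M1, crate R2, crate R4, crate R5]
13. Courier goes to the north bank with crate K1.  [the south bank: — | the north bank: crate K1, crate K5, crate K6, crate M1, crate R2, crate R4, crate R5]

13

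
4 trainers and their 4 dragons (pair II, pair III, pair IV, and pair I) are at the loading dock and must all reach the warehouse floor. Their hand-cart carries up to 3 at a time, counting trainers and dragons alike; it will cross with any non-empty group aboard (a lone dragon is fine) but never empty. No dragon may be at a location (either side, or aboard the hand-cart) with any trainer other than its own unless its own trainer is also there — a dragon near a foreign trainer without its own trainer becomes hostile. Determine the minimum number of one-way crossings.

9

Counting alone: each trip to the warehouse floor takes at most 3 across and each return brings at least 1 back, so after t trips out (and t−1 returns) at most 3t − (t−1) of the 8 are across; that first reaches 8 at t = 4, so at least 7 crossings are needed.
The safety rule pushes this higher. Following every safe sequence of crossings, the most of the 8 that can be at the warehouse floor as the hand-cart arrives there on crossing 7 is 7 — never all 8.
So no plan with fewer than 9 crossings exists, and this one achieves 9:
1. dragon II and trainer II cross → the warehouse floor.
2. trainer II crosses ← the loading dock.
3. dragon III, trainer II, and trainer III cross → the warehouse floor.
4. dragon II and trainer II cross ← the loading dock.
5. trainer I, trainer II, and trainer IV cross → the warehouse floor.
6. dragon III crosses ← the loading dock.
7. dragon II and dragon III cross → the warehouse floor.
8. dragon II crosses ← the loading dock.
9. dragon I, dragon II, and dragon IV cross → the warehouse floor.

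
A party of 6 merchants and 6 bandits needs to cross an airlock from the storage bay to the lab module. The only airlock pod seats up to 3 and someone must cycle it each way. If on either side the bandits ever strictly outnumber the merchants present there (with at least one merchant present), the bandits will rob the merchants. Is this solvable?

Following every safe sequence of crossings from the start, the most of the 12 that can be at the lab module as the airlock pod arrives there on crossings 1, 3, 5 is 3, 5, 6 respectively; the best ever achieved is 6 of 12.
From crossing 7 on, no configuration arises that was not already reachable earlier: only 17 distinct safe configurations (who is on which side, and where the airlock pod is) can ever be reached, none of them has everyone across, and every continuation just revisits them. They are: 0 merchants + 0 bandits across (airlock pod back at the start); 0 merchants + 1 bandit across (airlock pod there); 0 merchants + 1 bandit across (airlock pod back at the start); 0 merchants + 2 bandits across (airlock pod there); 0 merchants + 2 bandits across (airlock pod back at the start); 0 merchants + 3 bandits across (airlock pod there); 0 merchants + 3 bandits across (airlock pod back at the start); 0 merchants + 4 bandits across (airlock pod there); 0 merchants + 4 bandits across (airlock pod back at the start); 0 merchants + 5 bandits across (airlock pod there); 0 merchants + 5 bandits across (airlock pod back at the start); 0 merchants + 6 bandits across (airlock pod there); 1 merchant + 1 bandit across (airlock pod there); 1 merchant + 1 bandit across (airlock pod back at the start); 2 merchants + 2 bandits across (airlock pod there); 2 merchants + 2 bandits across (airlock pod back at the start); 3 merchants + 3 bandits across (airlock pod there). So no valid plan exists.

No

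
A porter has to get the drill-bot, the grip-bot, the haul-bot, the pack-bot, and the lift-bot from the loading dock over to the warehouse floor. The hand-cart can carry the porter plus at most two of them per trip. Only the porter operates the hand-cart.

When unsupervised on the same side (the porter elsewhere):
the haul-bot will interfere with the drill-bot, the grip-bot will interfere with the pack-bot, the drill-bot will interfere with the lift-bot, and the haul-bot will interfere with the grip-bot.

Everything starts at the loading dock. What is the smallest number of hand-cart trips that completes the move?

7

Counting alone: the porter can take at most 2 across per trip to the warehouse floor, so moving all 5 needs at least 3 loaded trips out, with a return between consecutive ones — at least 5 crossings.
The safety rule pushes this higher. Following every safe sequence of crossings, the most of the 5 that can be at the warehouse floor as the hand-cart arrives there on crossing 5 is 4 — never all 5.
So no plan with fewer than 7 crossings exists, and this one achieves 7:
1. Porter goes to the warehouse floor with the drill-bot and the grip-bot.  [the loading dock: the haul-bot, the lift-bot, the pack-bot | the warehouse floor: the drill-bot, the grip-bot]
2. Porter goes back to the loading dock alone.  [the loading dock: the haul-bot, the lift-bot, the pack-bot | the warehouse floor: the drill-bot, the grip-bot]
3. Porter goes to the warehouse floor with the haul-bot.  [the loading dock: the lift-bot, the pack-bot | the warehouse floor: the drill-bot, the grip-bot, the haul-bot]
4. Porter goes back to the loading dock with the drill-bot and the grip-bot.  [the loading dock: the drill-bot, the grip-bot, the lift-bot, the pack-bot | the warehouse floor: the haul-bot]
5. Porter goes to the warehouse floor with the lift-bot and the pack-bot.  [the loading dock: the drill-bot, the grip-bot | the warehouse floor: the haul-bot, the lift-bot, the pack-bot]
6. Porter goes back to the loading dock alone.  [the loading dock: the drill-bot, the grip-bot | the warehouse floor: the haul-bot, the lift-bot, the pack-bot]
7. Porter goes to the warehouse floor with the drill-bot and the grip-bot.  [the loading dock: — | the warehouse floor: the drill-bot, the grip-bot, the haul-bot, the lift-bot, the pack-bot]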